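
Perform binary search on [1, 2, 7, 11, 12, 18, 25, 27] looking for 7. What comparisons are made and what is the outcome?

Binary search for 7 in [1, 2, 7, 11, 12, 18, 25, 27]:

lo=0, hi=7, mid=3, arr[mid]=11 -> 11 > 7, search left half
lo=0, hi=2, mid=1, arr[mid]=2 -> 2 < 7, search right half
lo=2, hi=2, mid=2, arr[mid]=7 -> Found target at index 2!

Binary search finds 7 at index 2 after 3 comparisons. The search repeatedly halves the search space by comparing with the middle element.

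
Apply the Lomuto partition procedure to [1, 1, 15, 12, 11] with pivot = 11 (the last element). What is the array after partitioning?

Lomuto partition with pivot = 11:

Initial array: [1, 1, 15, 12, 11]

arr[0]=1 <= 11: swap with position 0, array becomes [1, 1, 15, 12, 11]
arr[1]=1 <= 11: swap with position 1, array becomes [1, 1, 15, 12, 11]
arr[2]=15 > 11: no swap
arr[3]=12 > 11: no swap

Place pivot at position 2: [1, 1, 11, 12, 15]
Pivot position: 2

After partitioning with pivot 11, the array becomes [1, 1, 11, 12, 15]. The pivot is placed at index 2. All elements to the left of the pivot are <= 11, and all elements to the right are > 11.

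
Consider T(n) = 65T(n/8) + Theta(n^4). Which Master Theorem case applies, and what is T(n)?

Master Theorem for T(n) = 65T(n/8) + O(n^4):

a = 65, b = 8, c = 4
log_b(a) = log_8(65) = 2.0075

Case 3: c = 4 > log_8(65) = 2.0075
T(n) = O(n^4) = O(n^4)

For T(n) = 65T(n/8) + O(n^4): log_8(65) = 2.0075. This is Case 3 of the Master Theorem (c > log_b(a), work dominated by root), giving O(n^4).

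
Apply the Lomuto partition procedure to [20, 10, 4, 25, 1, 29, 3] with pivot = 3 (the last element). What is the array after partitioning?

Lomuto partition with pivot = 3:

Initial array: [20, 10, 4, 25, 1, 29, 3]

arr[0]=20 > 3: no swap
arr[1]=10 > 3: no swap
arr[2]=4 > 3: no swap
arr[3]=25 > 3: no swap
arr[4]=1 <= 3: swap with position 0, array becomes [1, 10, 4, 25, 20, 29, 3]
arr[5]=29 > 3: no swap

Place pivot at position 1: [1, 3, 4, 25, 20, 29, 10]
Pivot position: 1

After partitioning with pivot 3, the array becomes [1, 3, 4, 25, 20, 29, 10]. The pivot is placed at index 1. All elements to the left of the pivot are <= 3, and all elements to the right are > 3.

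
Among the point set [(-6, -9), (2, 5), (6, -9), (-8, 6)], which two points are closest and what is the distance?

Computing all pairwise distances among 4 points:

d((-6, -9), (2, 5)) = 16.1245
d((-6, -9), (6, -9)) = 12.0
d((-6, -9), (-8, 6)) = 15.1327
d((2, 5), (6, -9)) = 14.5602
d((2, 5), (-8, 6)) = 10.0499 <-- minimum
d((6, -9), (-8, 6)) = 20.5183

Closest pair: (2, 5) and (-8, 6) with distance 10.0499

The closest pair is (2, 5) and (-8, 6) with Euclidean distance 10.0499. For 4 points, brute-force pairwise comparison is shown above. For large n, the divide-and-conquer algorithm (sort by x, recurse on halves, check the dividing strip) achieves O(n log n).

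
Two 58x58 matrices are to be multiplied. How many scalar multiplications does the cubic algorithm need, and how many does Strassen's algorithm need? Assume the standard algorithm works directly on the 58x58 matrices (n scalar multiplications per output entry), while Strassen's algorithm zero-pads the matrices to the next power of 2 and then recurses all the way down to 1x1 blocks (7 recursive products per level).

Matrix multiplication for 58x58 matrices:

Strassen's algorithm requires power-of-2 dimensions. Pad 58x58 to 64x64 (next power of 2).

Standard algorithm: 58^3 = 195112 multiplications
Strassen's algorithm: 7^(log2(64)) = 7^6 = 117649 multiplications
Savings: 195112 - 117649 = 77463 multiplications

Standard: 195112 multiplications (58^3). Strassen: 117649 multiplications (7^6, after padding to 64x64). Strassen reduces 8 recursive multiplications to 7 at each level.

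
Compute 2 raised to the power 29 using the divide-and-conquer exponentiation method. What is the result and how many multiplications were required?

Computing 2^29 by squaring (build up from 2^1; each line after the first costs one multiplication):

2^1 = 2
2^2 = (2^1)^2 = 2^2 = 4
2^3 = 2 * 2^2 = 2 * 4 = 8
2^6 = (2^3)^2 = 8^2 = 64
2^7 = 2 * 2^6 = 2 * 64 = 128
2^14 = (2^7)^2 = 128^2 = 16384
2^28 = (2^14)^2 = 16384^2 = 268435456
2^29 = 2 * 2^28 = 2 * 268435456 = 536870912

Result: 536870912
Multiplications needed: 7 (7 lines after 2^1)

2^29 = 536870912. Using exponentiation by squaring, this requires 7 multiplications. The key idea: if the exponent is even, square the half-power; if odd, multiply by the base once.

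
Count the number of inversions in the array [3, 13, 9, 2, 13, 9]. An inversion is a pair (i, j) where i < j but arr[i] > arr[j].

Finding inversions in [3, 13, 9, 2, 13, 9]:

(0, 3): arr[0]=3 > arr[3]=2
(1, 2): arr[1]=13 > arr[2]=9
(1, 3): arr[1]=13 > arr[3]=2
(1, 5): arr[1]=13 > arr[5]=9
(2, 3): arr[2]=9 > arr[3]=2
(4, 5): arr[4]=13 > arr[5]=9

Total inversions: 6

The array has 6 inversion(s): (0,3), (1,2), (1,3), (1,5), (2,3), (4,5). Each pair (i,j) satisfies i < j and arr[i] > arr[j].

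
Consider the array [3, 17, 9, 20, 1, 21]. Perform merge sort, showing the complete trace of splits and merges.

Merge sort trace:

Split: [3, 17, 9, 20, 1, 21] -> [3, 17, 9] and [20, 1, 21]
  Split: [3, 17, 9] -> [3] and [17, 9]
    Split: [17, 9] -> [17] and [9]
    Merge: [17] + [9] -> [9, 17]
  Merge: [3] + [9, 17] -> [3, 9, 17]
  Split: [20, 1, 21] -> [20] and [1, 21]
    Split: [1, 21] -> [1] and [21]
    Merge: [1] + [21] -> [1, 21]
  Merge: [20] + [1, 21] -> [1, 20, 21]
Merge: [3, 9, 17] + [1, 20, 21] -> [1, 3, 9, 17, 20, 21]

Final sorted array: [1, 3, 9, 17, 20, 21]

The merge sort proceeds by recursively splitting the array and merging sorted halves.
After all merges, the sorted array is [1, 3, 9, 17, 20, 21].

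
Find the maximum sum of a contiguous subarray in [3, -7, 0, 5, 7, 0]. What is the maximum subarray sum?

Using Kadane's algorithm on [3, -7, 0, 5, 7, 0]:

Scanning through the array:
Position 1 (value -7): max_ending_here = -4, max_so_far = 3
Position 2 (value 0): max_ending_here = 0, max_so_far = 3
Position 3 (value 5): max_ending_here = 5, max_so_far = 5
Position 4 (value 7): max_ending_here = 12, max_so_far = 12
Position 5 (value 0): max_ending_here = 12, max_so_far = 12

Maximum subarray: [0, 5, 7]
Maximum sum: 12

The maximum subarray is [0, 5, 7] with sum 12. This subarray runs from index 2 to index 4.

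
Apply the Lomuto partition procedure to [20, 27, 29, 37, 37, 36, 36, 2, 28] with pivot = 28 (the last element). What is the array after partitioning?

Lomuto partition with pivot = 28:

Initial array: [20, 27, 29, 37, 37, 36, 36, 2, 28]

arr[0]=20 <= 28: swap with position 0, array becomes [20, 27, 29, 37, 37, 36, 36, 2, 28]
arr[1]=27 <= 28: swap with position 1, array becomes [20, 27, 29, 37, 37, 36, 36, 2, 28]
arr[2]=29 > 28: no swap
arr[3]=37 > 28: no swap
arr[4]=37 > 28: no swap
arr[5]=36 > 28: no swap
arr[6]=36 > 28: no swap
arr[7]=2 <= 28: swap with position 2, array becomes [20, 27, 2, 37, 37, 36, 36, 29, 28]

Place pivot at position 3: [20, 27, 2, 28, 37, 36, 36, 29, 37]
Pivot position: 3

After partitioning with pivot 28, the array becomes [20, 27, 2, 28, 37, 36, 36, 29, 37]. The pivot is placed at index 3. All elements to the left of the pivot are <= 28, and all elements to the right are > 28.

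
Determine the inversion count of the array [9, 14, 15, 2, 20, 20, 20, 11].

Finding inversions in [9, 14, 15, 2, 20, 20, 20, 11]:

(0, 3): arr[0]=9 > arr[3]=2
(1, 3): arr[1]=14 > arr[3]=2
(1, 7): arr[1]=14 > arr[7]=11
(2, 3): arr[2]=15 > arr[3]=2
(2, 7): arr[2]=15 > arr[7]=11
(4, 7): arr[4]=20 > arr[7]=11
(5, 7): arr[5]=20 > arr[7]=11
(6, 7): arr[6]=20 > arr[7]=11

Total inversions: 8

The array has 8 inversion(s): (0,3), (1,3), (1,7), (2,3), (2,7), (4,7), (5,7), (6,7). Each pair (i,j) satisfies i < j and arr[i] > arr[j].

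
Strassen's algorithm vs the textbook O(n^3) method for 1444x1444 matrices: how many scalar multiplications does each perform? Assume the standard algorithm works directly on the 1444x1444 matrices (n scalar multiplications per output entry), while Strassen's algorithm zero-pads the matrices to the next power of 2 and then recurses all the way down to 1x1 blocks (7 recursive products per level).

Matrix multiplication for 1444x1444 matrices:

Strassen's algorithm requires power-of-2 dimensions. Pad 1444x1444 to 2048x2048 (next power of 2).

Standard algorithm: 1444^3 = 3010936384 multiplications
Strassen's algorithm: 7^(log2(2048)) = 7^11 = 1977326743 multiplications
Savings: 3010936384 - 1977326743 = 1033609641 multiplications

Standard: 3010936384 multiplications (1444^3). Strassen: 1977326743 multiplications (7^11, after padding to 2048x2048). Strassen reduces 8 recursive multiplications to 7 at each level.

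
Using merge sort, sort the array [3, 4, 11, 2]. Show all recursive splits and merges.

Merge sort trace:

Split: [3, 4, 11, 2] -> [3, 4] and [11, 2]
  Split: [3, 4] -> [3] and [4]
  Merge: [3] + [4] -> [3, 4]
  Split: [11, 2] -> [11] and [2]
  Merge: [11] + [2] -> [2, 11]
Merge: [3, 4] + [2, 11] -> [2, 3, 4, 11]

Final sorted array: [2, 3, 4, 11]

The merge sort proceeds by recursively splitting the array and merging sorted halves.
After all merges, the sorted array is [2, 3, 4, 11].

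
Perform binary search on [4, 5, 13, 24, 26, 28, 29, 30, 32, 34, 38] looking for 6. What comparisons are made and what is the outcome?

Binary search for 6 in [4, 5, 13, 24, 26, 28, 29, 30, 32, 34, 38]:

lo=0, hi=10, mid=5, arr[mid]=28 -> 28 > 6, search left half
lo=0, hi=4, mid=2, arr[mid]=13 -> 13 > 6, search left half
lo=0, hi=1, mid=0, arr[mid]=4 -> 4 < 6, search right half
lo=1, hi=1, mid=1, arr[mid]=5 -> 5 < 6, search right half
lo=2 > hi=1, target 6 not found

Binary search determines that 6 is not in the array after 4 comparisons. The search space was exhausted without finding the target.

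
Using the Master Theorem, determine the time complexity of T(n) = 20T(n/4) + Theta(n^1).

Master Theorem for T(n) = 20T(n/4) + O(n^1):

a = 20, b = 4, c = 1
log_b(a) = log_4(20) = 2.1610

Case 1: c = 1 < log_4(20) = 2.1610
T(n) = O(n^(log_4 20))

For T(n) = 20T(n/4) + O(n^1): log_4(20) = 2.1610. This is Case 1 of the Master Theorem (c < log_b(a), work dominated by leaves), giving O(n^(log_4 20)).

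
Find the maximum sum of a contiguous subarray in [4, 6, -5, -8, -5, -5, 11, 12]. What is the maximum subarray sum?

Using Kadane's algorithm on [4, 6, -5, -8, -5, -5, 11, 12]:

Scanning through the array:
Position 1 (value 6): max_ending_here = 10, max_so_far = 10
Position 2 (value -5): max_ending_here = 5, max_so_far = 10
Position 3 (value -8): max_ending_here = -3, max_so_far = 10
Position 4 (value -5): max_ending_here = -5, max_so_far = 10
Position 5 (value -5): max_ending_here = -5, max_so_far = 10
Position 6 (value 11): max_ending_here = 11, max_so_far = 11
Position 7 (value 12): max_ending_here = 23, max_so_far = 23

Maximum subarray: [11, 12]
Maximum sum: 23

The maximum subarray is [11, 12] with sum 23. This subarray runs from index 6 to index 7.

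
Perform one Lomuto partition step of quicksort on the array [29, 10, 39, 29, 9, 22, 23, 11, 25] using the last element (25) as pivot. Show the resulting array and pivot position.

Lomuto partition with pivot = 25:

Initial array: [29, 10, 39, 29, 9, 22, 23, 11, 25]

arr[0]=29 > 25: no swap
arr[1]=10 <= 25: swap with position 0, array becomes [10, 29, 39, 29, 9, 22, 23, 11, 25]
arr[2]=39 > 25: no swap
arr[3]=29 > 25: no swap
arr[4]=9 <= 25: swap with position 1, array becomes [10, 9, 39, 29, 29, 22, 23, 11, 25]
arr[5]=22 <= 25: swap with position 2, array becomes [10, 9, 22, 29, 29, 39, 23, 11, 25]
arr[6]=23 <= 25: swap with position 3, array becomes [10, 9, 22, 23, 29, 39, 29, 11, 25]
arr[7]=11 <= 25: swap with position 4, array becomes [10, 9, 22, 23, 11, 39, 29, 29, 25]

Place pivot at position 5: [10, 9, 22, 23, 11, 25, 29, 29, 39]
Pivot position: 5

After partitioning with pivot 25, the array becomes [10, 9, 22, 23, 11, 25, 29, 29, 39]. The pivot is placed at index 5. All elements to the left of the pivot are <= 25, and all elements to the right are > 25.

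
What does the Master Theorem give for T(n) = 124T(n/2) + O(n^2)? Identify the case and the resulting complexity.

Master Theorem for T(n) = 124T(n/2) + O(n^2):

a = 124, b = 2, c = 2
log_b(a) = log_2(124) = 6.9542

Case 1: c = 2 < log_2(124) = 6.9542
T(n) = O(n^(log_2 124))

For T(n) = 124T(n/2) + O(n^2): log_2(124) = 6.9542. This is Case 1 of the Master Theorem (c < log_b(a), work dominated by leaves), giving O(n^(log_2 124)).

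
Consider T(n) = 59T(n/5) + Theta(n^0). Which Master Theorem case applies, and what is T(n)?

Master Theorem for T(n) = 59T(n/5) + O(n^0):

a = 59, b = 5, c = 0
log_b(a) = log_5(59) = 2.5335

Case 1: c = 0 < log_5(59) = 2.5335
T(n) = O(n^(log_5 59))

For T(n) = 59T(n/5) + O(n^0): log_5(59) = 2.5335. This is Case 1 of the Master Theorem (c < log_b(a), work dominated by leaves), giving O(n^(log_5 59)).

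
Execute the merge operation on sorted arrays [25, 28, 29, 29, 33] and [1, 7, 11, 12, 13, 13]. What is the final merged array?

Merging process:

Compare 25 vs 1: take 1 from right. Merged: [1]
Compare 25 vs 7: take 7 from right. Merged: [1, 7]
Compare 25 vs 11: take 11 from right. Merged: [1, 7, 11]
Compare 25 vs 12: take 12 from right. Merged: [1, 7, 11, 12]
Compare 25 vs 13: take 13 from right. Merged: [1, 7, 11, 12, 13]
Compare 25 vs 13: take 13 from right. Merged: [1, 7, 11, 12, 13, 13]
Append remaining from left: [25, 28, 29, 29, 33]. Merged: [1, 7, 11, 12, 13, 13, 25, 28, 29, 29, 33]

Final merged array: [1, 7, 11, 12, 13, 13, 25, 28, 29, 29, 33]
Total comparisons: 6

The merged array is [1, 7, 11, 12, 13, 13, 25, 28, 29, 29, 33], requiring 6 comparisons. The merge step runs in O(n) time where n is the total number of elements.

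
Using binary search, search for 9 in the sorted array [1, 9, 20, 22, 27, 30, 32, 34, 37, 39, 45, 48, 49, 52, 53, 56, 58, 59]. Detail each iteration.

Binary search for 9 in [1, 9, 20, 22, 27, 30, 32, 34, 37, 39, 45, 48, 49, 52, 53, 56, 58, 59]:

lo=0, hi=17, mid=8, arr[mid]=37 -> 37 > 9, search left half
lo=0, hi=7, mid=3, arr[mid]=22 -> 22 > 9, search left half
lo=0, hi=2, mid=1, arr[mid]=9 -> Found target at index 1!

Binary search finds 9 at index 1 after 3 comparisons. The search repeatedly halves the search space by comparing with the middle element.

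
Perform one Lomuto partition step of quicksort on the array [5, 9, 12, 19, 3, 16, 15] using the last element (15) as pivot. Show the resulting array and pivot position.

Lomuto partition with pivot = 15:

Initial array: [5, 9, 12, 19, 3, 16, 15]

arr[0]=5 <= 15: swap with position 0, array becomes [5, 9, 12, 19, 3, 16, 15]
arr[1]=9 <= 15: swap with position 1, array becomes [5, 9, 12, 19, 3, 16, 15]
arr[2]=12 <= 15: swap with position 2, array becomes [5, 9, 12, 19, 3, 16, 15]
arr[3]=19 > 15: no swap
arr[4]=3 <= 15: swap with position 3, array becomes [5, 9, 12, 3, 19, 16, 15]
arr[5]=16 > 15: no swap

Place pivot at position 4: [5, 9, 12, 3, 15, 16, 19]
Pivot position: 4

After partitioning with pivot 15, the array becomes [5, 9, 12, 3, 15, 16, 19]. The pivot is placed at index 4. All elements to the left of the pivot are <= 15, and all elements to the right are > 15.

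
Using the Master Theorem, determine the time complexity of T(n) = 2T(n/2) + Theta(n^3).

Master Theorem for T(n) = 2T(n/2) + O(n^3):

a = 2, b = 2, c = 3
log_b(a) = log_2(2) = 1.0000

Case 3: c = 3 > log_2(2) = 1.0000
T(n) = O(n^3) = O(n^3)

For T(n) = 2T(n/2) + O(n^3): log_2(2) = 1.0000. This is Case 3 of the Master Theorem (c > log_b(a), work dominated by root), giving O(n^3).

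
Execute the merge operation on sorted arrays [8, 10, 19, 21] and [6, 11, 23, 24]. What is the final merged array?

Merging process:

Compare 8 vs 6: take 6 from right. Merged: [6]
Compare 8 vs 11: take 8 from left. Merged: [6, 8]
Compare 10 vs 11: take 10 from left. Merged: [6, 8, 10]
Compare 19 vs 11: take 11 from right. Merged: [6, 8, 10, 11]
Compare 19 vs 23: take 19 from left. Merged: [6, 8, 10, 11, 19]
Compare 21 vs 23: take 21 from left. Merged: [6, 8, 10, 11, 19, 21]
Append remaining from right: [23, 24]. Merged: [6, 8, 10, 11, 19, 21, 23, 24]

Final merged array: [6, 8, 10, 11, 19, 21, 23, 24]
Total comparisons: 6

The merged array is [6, 8, 10, 11, 19, 21, 23, 24], requiring 6 comparisons. The merge step runs in O(n) time where n is the total number of elements.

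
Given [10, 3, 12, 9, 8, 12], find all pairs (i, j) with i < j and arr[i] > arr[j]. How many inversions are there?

Finding inversions in [10, 3, 12, 9, 8, 12]:

(0, 1): arr[0]=10 > arr[1]=3
(0, 3): arr[0]=10 > arr[3]=9
(0, 4): arr[0]=10 > arr[4]=8
(2, 3): arr[2]=12 > arr[3]=9
(2, 4): arr[2]=12 > arr[4]=8
(3, 4): arr[3]=9 > arr[4]=8

Total inversions: 6

The array has 6 inversion(s): (0,1), (0,3), (0,4), (2,3), (2,4), (3,4). Each pair (i,j) satisfies i < j and arr[i] > arr[j].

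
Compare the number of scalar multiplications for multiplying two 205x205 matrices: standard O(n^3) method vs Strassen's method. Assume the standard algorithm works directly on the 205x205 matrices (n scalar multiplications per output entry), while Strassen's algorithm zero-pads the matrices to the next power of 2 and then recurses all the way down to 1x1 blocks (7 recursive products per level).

Matrix multiplication for 205x205 matrices:

Strassen's algorithm requires power-of-2 dimensions. Pad 205x205 to 256x256 (next power of 2).

Standard algorithm: 205^3 = 8615125 multiplications
Strassen's algorithm: 7^(log2(256)) = 7^8 = 5764801 multiplications
Savings: 8615125 - 5764801 = 2850324 multiplications

Standard: 8615125 multiplications (205^3). Strassen: 5764801 multiplications (7^8, after padding to 256x256). Strassen reduces 8 recursive multiplications to 7 at each level.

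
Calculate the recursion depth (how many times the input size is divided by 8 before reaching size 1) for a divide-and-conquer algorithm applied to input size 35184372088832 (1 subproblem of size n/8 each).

For divide and conquer with division factor 8:

Problem sizes at each level:
Level 0: 35184372088832
Level 1: 4398046511104
Level 2: 549755813888
Level 3: 68719476736
Level 4: 8589934592
Level 5: 1073741824
Level 6: 134217728
Level 7: 16777216
Level 8: 2097152
Level 9: 262144
Level 10: 32768
Level 11: 4096
Level 12: 512
Level 13: 64
Level 14: 8
Level 15: 1

The root is level 0 and the size-1 base case is level 15 (the tree spans levels 0 through 15, i.e. 16 levels counting the root), so the depth is the number of divisions: log_8(35184372088832) = 15

The recursion tree depth is log_8(35184372088832) = 15. At each level, the problem size is divided by 8, so it takes 15 divisions to reduce to a base case of size 1. The algorithm makes 1 recursive call at each level.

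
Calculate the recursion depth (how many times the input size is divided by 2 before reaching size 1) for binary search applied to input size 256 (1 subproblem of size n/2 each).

For divide and conquer with division factor 2:

Problem sizes at each level:
Level 0: 256
Level 1: 128
Level 2: 64
Level 3: 32
Level 4: 16
Level 5: 8
Level 6: 4
Level 7: 2
Level 8: 1

The root is level 0 and the size-1 base case is level 8 (the tree spans levels 0 through 8, i.e. 9 levels counting the root), so the depth is the number of divisions: log_2(256) = 8

The recursion tree depth is log_2(256) = 8. At each level, the problem size is divided by 2, so it takes 8 divisions to reduce to a base case of size 1. The algorithm makes 1 recursive call at each level.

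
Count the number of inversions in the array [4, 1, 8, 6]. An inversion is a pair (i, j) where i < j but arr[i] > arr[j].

Finding inversions in [4, 1, 8, 6]:

(0, 1): arr[0]=4 > arr[1]=1
(2, 3): arr[2]=8 > arr[3]=6

Total inversions: 2

The array has 2 inversion(s): (0,1), (2,3). Each pair (i,j) satisfies i < j and arr[i] > arr[j].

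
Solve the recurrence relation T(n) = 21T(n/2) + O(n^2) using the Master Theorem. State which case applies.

Master Theorem for T(n) = 21T(n/2) + O(n^2):

a = 21, b = 2, c = 2
log_b(a) = log_2(21) = 4.3923

Case 1: c = 2 < log_2(21) = 4.3923
T(n) = O(n^(log_2 21))

For T(n) = 21T(n/2) + O(n^2): log_2(21) = 4.3923. This is Case 1 of the Master Theorem (c < log_b(a), work dominated by leaves), giving O(n^(log_2 21)).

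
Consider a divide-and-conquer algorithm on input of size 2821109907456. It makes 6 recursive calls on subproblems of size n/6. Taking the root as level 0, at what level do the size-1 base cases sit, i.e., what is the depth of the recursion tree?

For divide and conquer with division factor 6:

Problem sizes at each level:
Level 0: 2821109907456
Level 1: 470184984576
Level 2: 78364164096
Level 3: 13060694016
Level 4: 2176782336
Level 5: 362797056
Level 6: 60466176
Level 7: 10077696
Level 8: 1679616
Level 9: 279936
Level 10: 46656
Level 11: 7776
Level 12: 1296
Level 13: 216
Level 14: 36
Level 15: 6
Level 16: 1

The root is level 0 and the size-1 base case is level 16 (the tree spans levels 0 through 16, i.e. 17 levels counting the root), so the depth is the number of divisions: log_6(2821109907456) = 16

The recursion tree depth is log_6(2821109907456) = 16. At each level, the problem size is divided by 6, so it takes 16 divisions to reduce to a base case of size 1. The algorithm makes 6 recursive calls at each level.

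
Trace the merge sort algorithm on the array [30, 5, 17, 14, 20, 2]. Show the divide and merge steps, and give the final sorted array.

Merge sort trace:

Split: [30, 5, 17, 14, 20, 2] -> [30, 5, 17] and [14, 20, 2]
  Split: [30, 5, 17] -> [30] and [5, 17]
    Split: [5, 17] -> [5] and [17]
    Merge: [5] + [17] -> [5, 17]
  Merge: [30] + [5, 17] -> [5, 17, 30]
  Split: [14, 20, 2] -> [14] and [20, 2]
    Split: [20, 2] -> [20] and [2]
    Merge: [20] + [2] -> [2, 20]
  Merge: [14] + [2, 20] -> [2, 14, 20]
Merge: [5, 17, 30] + [2, 14, 20] -> [2, 5, 14, 17, 20, 30]

Final sorted array: [2, 5, 14, 17, 20, 30]

The merge sort proceeds by recursively splitting the array and merging sorted halves.
After all merges, the sorted array is [2, 5, 14, 17, 20, 30].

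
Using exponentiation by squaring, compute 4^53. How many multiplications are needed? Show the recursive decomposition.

Computing 4^53 by squaring (build up from 4^1; each line after the first costs one multiplication):

4^1 = 4
4^2 = (4^1)^2 = 4^2 = 16
4^3 = 4 * 4^2 = 4 * 16 = 64
4^6 = (4^3)^2 = 64^2 = 4096
4^12 = (4^6)^2 = 4096^2 = 16777216
4^13 = 4 * 4^12 = 4 * 16777216 = 67108864
4^26 = (4^13)^2 = 67108864^2 = 4503599627370496
4^52 = (4^26)^2 = 4503599627370496^2 = 20282409603651670423947251286016
4^53 = 4 * 4^52 = 4 * 20282409603651670423947251286016 = 81129638414606681695789005144064

Result: 81129638414606681695789005144064
Multiplications needed: 8 (8 lines after 4^1)

4^53 = 81129638414606681695789005144064. Using exponentiation by squaring, this requires 8 multiplications. The key idea: if the exponent is even, square the half-power; if odd, multiply by the base once.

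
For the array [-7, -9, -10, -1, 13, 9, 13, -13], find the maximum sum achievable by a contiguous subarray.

Using Kadane's algorithm on [-7, -9, -10, -1, 13, 9, 13, -13]:

Scanning through the array:
Position 1 (value -9): max_ending_here = -9, max_so_far = -7
Position 2 (value -10): max_ending_here = -10, max_so_far = -7
Position 3 (value -1): max_ending_here = -1, max_so_far = -1
Position 4 (value 13): max_ending_here = 13, max_so_far = 13
Position 5 (value 9): max_ending_here = 22, max_so_far = 22
Position 6 (value 13): max_ending_here = 35, max_so_far = 35
Position 7 (value -13): max_ending_here = 22, max_so_far = 35

Maximum subarray: [13, 9, 13]
Maximum sum: 35

The maximum subarray is [13, 9, 13] with sum 35. This subarray runs from index 4 to index 6.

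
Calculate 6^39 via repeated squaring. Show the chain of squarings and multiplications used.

Computing 6^39 by squaring (build up from 6^1; each line after the first costs one multiplication):

6^1 = 6
6^2 = (6^1)^2 = 6^2 = 36
6^4 = (6^2)^2 = 36^2 = 1296
6^8 = (6^4)^2 = 1296^2 = 1679616
6^9 = 6 * 6^8 = 6 * 1679616 = 10077696
6^18 = (6^9)^2 = 10077696^2 = 101559956668416
6^19 = 6 * 6^18 = 6 * 101559956668416 = 609359740010496
6^38 = (6^19)^2 = 609359740010496^2 = 371319292745659279662190166016
6^39 = 6 * 6^38 = 6 * 371319292745659279662190166016 = 2227915756473955677973140996096

Result: 2227915756473955677973140996096
Multiplications needed: 8 (8 lines after 6^1)

6^39 = 2227915756473955677973140996096. Using exponentiation by squaring, this requires 8 multiplications. The key idea: if the exponent is even, square the half-power; if odd, multiply by the base once.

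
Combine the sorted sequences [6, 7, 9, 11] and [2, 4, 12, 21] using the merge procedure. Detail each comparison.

Merging process:

Compare 6 vs 2: take 2 from right. Merged: [2]
Compare 6 vs 4: take 4 from right. Merged: [2, 4]
Compare 6 vs 12: take 6 from left. Merged: [2, 4, 6]
Compare 7 vs 12: take 7 from left. Merged: [2, 4, 6, 7]
Compare 9 vs 12: take 9 from left. Merged: [2, 4, 6, 7, 9]
Compare 11 vs 12: take 11 from left. Merged: [2, 4, 6, 7, 9, 11]
Append remaining from right: [12, 21]. Merged: [2, 4, 6, 7, 9, 11, 12, 21]

Final merged array: [2, 4, 6, 7, 9, 11, 12, 21]
Total comparisons: 6

The merged array is [2, 4, 6, 7, 9, 11, 12, 21], requiring 6 comparisons. The merge step runs in O(n) time where n is the total number of elements.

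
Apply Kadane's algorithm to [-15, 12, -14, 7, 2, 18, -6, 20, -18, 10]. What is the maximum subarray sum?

Using Kadane's algorithm on [-15, 12, -14, 7, 2, 18, -6, 20, -18, 10]:

Scanning through the array:
Position 1 (value 12): max_ending_here = 12, max_so_far = 12
Position 2 (value -14): max_ending_here = -2, max_so_far = 12
Position 3 (value 7): max_ending_here = 7, max_so_far = 12
Position 4 (value 2): max_ending_here = 9, max_so_far = 12
Position 5 (value 18): max_ending_here = 27, max_so_far = 27
Position 6 (value -6): max_ending_here = 21, max_so_far = 27
Position 7 (value 20): max_ending_here = 41, max_so_far = 41
Position 8 (value -18): max_ending_here = 23, max_so_far = 41
Position 9 (value 10): max_ending_here = 33, max_so_far = 41

Maximum subarray: [7, 2, 18, -6, 20]
Maximum sum: 41

The maximum subarray is [7, 2, 18, -6, 20] with sum 41. This subarray runs from index 3 to index 7.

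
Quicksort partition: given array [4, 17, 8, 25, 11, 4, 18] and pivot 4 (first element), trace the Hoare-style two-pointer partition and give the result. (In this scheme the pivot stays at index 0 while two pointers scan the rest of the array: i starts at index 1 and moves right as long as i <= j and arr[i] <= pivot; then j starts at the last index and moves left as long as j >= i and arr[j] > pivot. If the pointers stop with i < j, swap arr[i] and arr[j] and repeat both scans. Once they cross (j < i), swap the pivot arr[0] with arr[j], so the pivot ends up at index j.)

Hoare-style two-pointer partition with pivot = 4:

Initial array: [4, 17, 8, 25, 11, 4, 18]

Pointers start at i = 1, j = 6.
i stops at index 1 (arr[1]=17 > 4), j stops at index 5 (arr[5]=4 <= 4): swap arr[1] and arr[5], array becomes [4, 4, 8, 25, 11, 17, 18]
i ends at 2, j ends at 1: the pointers have crossed (j < i), so scanning stops.

Swap pivot arr[0] with arr[1] to place pivot at position 1: [4, 4, 8, 25, 11, 17, 18]
Pivot position: 1

After partitioning with pivot 4, the array becomes [4, 4, 8, 25, 11, 17, 18]. The pivot is placed at index 1. All elements to the left of the pivot are <= 4, and all elements to the right are > 4.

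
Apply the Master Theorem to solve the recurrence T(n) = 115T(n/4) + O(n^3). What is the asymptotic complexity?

Master Theorem for T(n) = 115T(n/4) + O(n^3):

a = 115, b = 4, c = 3
log_b(a) = log_4(115) = 3.4227

Case 1: c = 3 < log_4(115) = 3.4227
T(n) = O(n^(log_4 115))

For T(n) = 115T(n/4) + O(n^3): log_4(115) = 3.4227. This is Case 1 of the Master Theorem (c < log_b(a), work dominated by leaves), giving O(n^(log_4 115)).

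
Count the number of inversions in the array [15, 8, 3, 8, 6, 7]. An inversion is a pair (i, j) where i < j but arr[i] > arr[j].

Finding inversions in [15, 8, 3, 8, 6, 7]:

(0, 1): arr[0]=15 > arr[1]=8
(0, 2): arr[0]=15 > arr[2]=3
(0, 3): arr[0]=15 > arr[3]=8
(0, 4): arr[0]=15 > arr[4]=6
(0, 5): arr[0]=15 > arr[5]=7
(1, 2): arr[1]=8 > arr[2]=3
(1, 4): arr[1]=8 > arr[4]=6
(1, 5): arr[1]=8 > arr[5]=7
(3, 4): arr[3]=8 > arr[4]=6
(3, 5): arr[3]=8 > arr[5]=7

Total inversions: 10

The array has 10 inversion(s): (0,1), (0,2), (0,3), (0,4), (0,5), (1,2), (1,4), (1,5), (3,4), (3,5). Each pair (i,j) satisfies i < j and arr[i] > arr[j].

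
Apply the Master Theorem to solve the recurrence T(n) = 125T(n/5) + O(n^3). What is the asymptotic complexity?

Master Theorem for T(n) = 125T(n/5) + O(n^3):

a = 125, b = 5, c = 3
log_b(a) = log_5(125) = 3.0000

Case 2: c = 3 = log_5(125) = 3.0000
T(n) = O(n^3 log n) = O(n^3 log n)

For T(n) = 125T(n/5) + O(n^3): log_5(125) = 3.0000. This is Case 2 of the Master Theorem (c = log_b(a), equal work at all levels), giving O(n^3 log n).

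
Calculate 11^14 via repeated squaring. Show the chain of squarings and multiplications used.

Computing 11^14 by squaring (build up from 11^1; each line after the first costs one multiplication):

11^1 = 11
11^2 = (11^1)^2 = 11^2 = 121
11^3 = 11 * 11^2 = 11 * 121 = 1331
11^6 = (11^3)^2 = 1331^2 = 1771561
11^7 = 11 * 11^6 = 11 * 1771561 = 19487171
11^14 = (11^7)^2 = 19487171^2 = 379749833583241

Result: 379749833583241
Multiplications needed: 5 (5 lines after 11^1)

11^14 = 379749833583241. Using exponentiation by squaring, this requires 5 multiplications. The key idea: if the exponent is even, square the half-power; if odd, multiply by the base once.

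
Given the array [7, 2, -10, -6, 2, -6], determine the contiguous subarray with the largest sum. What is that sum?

Using Kadane's algorithm on [7, 2, -10, -6, 2, -6]:

Scanning through the array:
Position 1 (value 2): max_ending_here = 9, max_so_far = 9
Position 2 (value -10): max_ending_here = -1, max_so_far = 9
Position 3 (value -6): max_ending_here = -6, max_so_far = 9
Position 4 (value 2): max_ending_here = 2, max_so_far = 9
Position 5 (value -6): max_ending_here = -4, max_so_far = 9

Maximum subarray: [7, 2]
Maximum sum: 9

The maximum subarray is [7, 2] with sum 9. This subarray runs from index 0 to index 1.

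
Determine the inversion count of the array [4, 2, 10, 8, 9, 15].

Finding inversions in [4, 2, 10, 8, 9, 15]:

(0, 1): arr[0]=4 > arr[1]=2
(2, 3): arr[2]=10 > arr[3]=8
(2, 4): arr[2]=10 > arr[4]=9

Total inversions: 3

The array has 3 inversion(s): (0,1), (2,3), (2,4). Each pair (i,j) satisfies i < j and arr[i] > arr[j].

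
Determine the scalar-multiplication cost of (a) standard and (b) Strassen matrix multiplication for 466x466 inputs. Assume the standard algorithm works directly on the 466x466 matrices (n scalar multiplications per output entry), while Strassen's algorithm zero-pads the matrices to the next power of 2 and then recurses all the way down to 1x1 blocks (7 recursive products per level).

Matrix multiplication for 466x466 matrices:

Strassen's algorithm requires power-of-2 dimensions. Pad 466x466 to 512x512 (next power of 2).

Standard algorithm: 466^3 = 101194696 multiplications
Strassen's algorithm: 7^(log2(512)) = 7^9 = 40353607 multiplications
Savings: 101194696 - 40353607 = 60841089 multiplications

Standard: 101194696 multiplications (466^3). Strassen: 40353607 multiplications (7^9, after padding to 512x512). Strassen reduces 8 recursive multiplications to 7 at each level.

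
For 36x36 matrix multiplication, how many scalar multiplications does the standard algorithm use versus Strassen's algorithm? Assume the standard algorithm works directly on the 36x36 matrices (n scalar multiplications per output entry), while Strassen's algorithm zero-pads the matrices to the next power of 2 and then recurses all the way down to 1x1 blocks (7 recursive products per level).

Matrix multiplication for 36x36 matrices:

Strassen's algorithm requires power-of-2 dimensions. Pad 36x36 to 64x64 (next power of 2).

Standard algorithm: 36^3 = 46656 multiplications
Strassen's algorithm: 7^(log2(64)) = 7^6 = 117649 multiplications
Difference: 46656 - 117649 = -70993 (Strassen uses MORE here due to padding overhead — for small or just-over-power-of-2 n, padding can outweigh the per-level savings)

Standard: 46656 multiplications (36^3). Strassen: 117649 multiplications (7^6, after padding to 64x64). Strassen reduces 8 recursive multiplications to 7 at each level.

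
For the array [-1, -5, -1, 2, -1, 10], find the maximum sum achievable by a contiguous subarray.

Using Kadane's algorithm on [-1, -5, -1, 2, -1, 10]:

Scanning through the array:
Position 1 (value -5): max_ending_here = -5, max_so_far = -1
Position 2 (value -1): max_ending_here = -1, max_so_far = -1
Position 3 (value 2): max_ending_here = 2, max_so_far = 2
Position 4 (value -1): max_ending_here = 1, max_so_far = 2
Position 5 (value 10): max_ending_here = 11, max_so_far = 11

Maximum subarray: [2, -1, 10]
Maximum sum: 11

The maximum subarray is [2, -1, 10] with sum 11. This subarray runs from index 3 to index 5.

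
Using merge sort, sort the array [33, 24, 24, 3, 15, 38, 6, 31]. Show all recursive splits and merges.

Merge sort trace:

Split: [33, 24, 24, 3, 15, 38, 6, 31] -> [33, 24, 24, 3] and [15, 38, 6, 31]
  Split: [33, 24, 24, 3] -> [33, 24] and [24, 3]
    Split: [33, 24] -> [33] and [24]
    Merge: [33] + [24] -> [24, 33]
    Split: [24, 3] -> [24] and [3]
    Merge: [24] + [3] -> [3, 24]
  Merge: [24, 33] + [3, 24] -> [3, 24, 24, 33]
  Split: [15, 38, 6, 31] -> [15, 38] and [6, 31]
    Split: [15, 38] -> [15] and [38]
    Merge: [15] + [38] -> [15, 38]
    Split: [6, 31] -> [6] and [31]
    Merge: [6] + [31] -> [6, 31]
  Merge: [15, 38] + [6, 31] -> [6, 15, 31, 38]
Merge: [3, 24, 24, 33] + [6, 15, 31, 38] -> [3, 6, 15, 24, 24, 31, 33, 38]

Final sorted array: [3, 6, 15, 24, 24, 31, 33, 38]

The merge sort proceeds by recursively splitting the array and merging sorted halves.
After all merges, the sorted array is [3, 6, 15, 24, 24, 31, 33, 38].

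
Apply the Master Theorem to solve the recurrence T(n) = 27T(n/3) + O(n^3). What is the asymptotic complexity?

Master Theorem for T(n) = 27T(n/3) + O(n^3):

a = 27, b = 3, c = 3
log_b(a) = log_3(27) = 3.0000

Case 2: c = 3 = log_3(27) = 3.0000
T(n) = O(n^3 log n) = O(n^3 log n)

For T(n) = 27T(n/3) + O(n^3): log_3(27) = 3.0000. This is Case 2 of the Master Theorem (c = log_b(a), equal work at all levels), giving O(n^3 log n).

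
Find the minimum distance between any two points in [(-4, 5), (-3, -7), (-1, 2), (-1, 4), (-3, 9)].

Computing all pairwise distances among 5 points:

d((-4, 5), (-3, -7)) = 12.0416
d((-4, 5), (-1, 2)) = 4.2426
d((-4, 5), (-1, 4)) = 3.1623
d((-4, 5), (-3, 9)) = 4.1231
d((-3, -7), (-1, 2)) = 9.2195
d((-3, -7), (-1, 4)) = 11.1803
d((-3, -7), (-3, 9)) = 16.0
d((-1, 2), (-1, 4)) = 2.0 <-- minimum
d((-1, 2), (-3, 9)) = 7.2801
d((-1, 4), (-3, 9)) = 5.3852

Closest pair: (-1, 2) and (-1, 4) with distance 2.0

The closest pair is (-1, 2) and (-1, 4) with Euclidean distance 2.0. For 5 points, brute-force pairwise comparison is shown above. For large n, the divide-and-conquer algorithm (sort by x, recurse on halves, check the dividing strip) achieves O(n log n).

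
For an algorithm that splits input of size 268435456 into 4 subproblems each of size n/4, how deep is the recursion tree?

For divide and conquer with division factor 4:

Problem sizes at each level:
Level 0: 268435456
Level 1: 67108864
Level 2: 16777216
Level 3: 4194304
Level 4: 1048576
Level 5: 262144
Level 6: 65536
Level 7: 16384
Level 8: 4096
Level 9: 1024
Level 10: 256
Level 11: 64
Level 12: 16
Level 13: 4
Level 14: 1

The root is level 0 and the size-1 base case is level 14 (the tree spans levels 0 through 14, i.e. 15 levels counting the root), so the depth is the number of divisions: log_4(268435456) = 14

The recursion tree depth is log_4(268435456) = 14. At each level, the problem size is divided by 4, so it takes 14 divisions to reduce to a base case of size 1. The algorithm makes 4 recursive calls at each level.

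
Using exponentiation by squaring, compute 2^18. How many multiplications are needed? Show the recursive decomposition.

Computing 2^18 by squaring (build up from 2^1; each line after the first costs one multiplication):

2^1 = 2
2^2 = (2^1)^2 = 2^2 = 4
2^4 = (2^2)^2 = 4^2 = 16
2^8 = (2^4)^2 = 16^2 = 256
2^9 = 2 * 2^8 = 2 * 256 = 512
2^18 = (2^9)^2 = 512^2 = 262144

Result: 262144
Multiplications needed: 5 (5 lines after 2^1)

2^18 = 262144. Using exponentiation by squaring, this requires 5 multiplications. The key idea: if the exponent is even, square the half-power; if odd, multiply by the base once.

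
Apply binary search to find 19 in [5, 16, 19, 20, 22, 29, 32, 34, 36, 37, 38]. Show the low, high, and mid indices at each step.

Binary search for 19 in [5, 16, 19, 20, 22, 29, 32, 34, 36, 37, 38]:

lo=0, hi=10, mid=5, arr[mid]=29 -> 29 > 19, search left half
lo=0, hi=4, mid=2, arr[mid]=19 -> Found target at index 2!

Binary search finds 19 at index 2 after 2 comparisons. The search repeatedly halves the search space by comparing with the middle element.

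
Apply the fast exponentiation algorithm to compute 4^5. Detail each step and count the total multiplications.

Computing 4^5 by squaring (build up from 4^1; each line after the first costs one multiplication):

4^1 = 4
4^2 = (4^1)^2 = 4^2 = 16
4^4 = (4^2)^2 = 16^2 = 256
4^5 = 4 * 4^4 = 4 * 256 = 1024

Result: 1024
Multiplications needed: 3 (3 lines after 4^1)

4^5 = 1024. Using exponentiation by squaring, this requires 3 multiplications. The key idea: if the exponent is even, square the half-power; if odd, multiply by the base once.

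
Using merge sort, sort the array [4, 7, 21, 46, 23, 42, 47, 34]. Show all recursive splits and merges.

Merge sort trace:

Split: [4, 7, 21, 46, 23, 42, 47, 34] -> [4, 7, 21, 46] and [23, 42, 47, 34]
  Split: [4, 7, 21, 46] -> [4, 7] and [21, 46]
    Split: [4, 7] -> [4] and [7]
    Merge: [4] + [7] -> [4, 7]
    Split: [21, 46] -> [21] and [46]
    Merge: [21] + [46] -> [21, 46]
  Merge: [4, 7] + [21, 46] -> [4, 7, 21, 46]
  Split: [23, 42, 47, 34] -> [23, 42] and [47, 34]
    Split: [23, 42] -> [23] and [42]
    Merge: [23] + [42] -> [23, 42]
    Split: [47, 34] -> [47] and [34]
    Merge: [47] + [34] -> [34, 47]
  Merge: [23, 42] + [34, 47] -> [23, 34, 42, 47]
Merge: [4, 7, 21, 46] + [23, 34, 42, 47] -> [4, 7, 21, 23, 34, 42, 46, 47]

Final sorted array: [4, 7, 21, 23, 34, 42, 46, 47]

The merge sort proceeds by recursively splitting the array and merging sorted halves.
After all merges, the sorted array is [4, 7, 21, 23, 34, 42, 46, 47].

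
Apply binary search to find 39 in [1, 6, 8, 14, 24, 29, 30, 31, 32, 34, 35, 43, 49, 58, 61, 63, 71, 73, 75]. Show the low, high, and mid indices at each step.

Binary search for 39 in [1, 6, 8, 14, 24, 29, 30, 31, 32, 34, 35, 43, 49, 58, 61, 63, 71, 73, 75]:

lo=0, hi=18, mid=9, arr[mid]=34 -> 34 < 39, search right half
lo=10, hi=18, mid=14, arr[mid]=61 -> 61 > 39, search left half
lo=10, hi=13, mid=11, arr[mid]=43 -> 43 > 39, search left half
lo=10, hi=10, mid=10, arr[mid]=35 -> 35 < 39, search right half
lo=11 > hi=10, target 39 not found

Binary search determines that 39 is not in the array after 4 comparisons. The search space was exhausted without finding the target.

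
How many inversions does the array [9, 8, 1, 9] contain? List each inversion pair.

Finding inversions in [9, 8, 1, 9]:

(0, 1): arr[0]=9 > arr[1]=8
(0, 2): arr[0]=9 > arr[2]=1
(1, 2): arr[1]=8 > arr[2]=1

Total inversions: 3

The array has 3 inversion(s): (0,1), (0,2), (1,2). Each pair (i,j) satisfies i < j and arr[i] > arr[j].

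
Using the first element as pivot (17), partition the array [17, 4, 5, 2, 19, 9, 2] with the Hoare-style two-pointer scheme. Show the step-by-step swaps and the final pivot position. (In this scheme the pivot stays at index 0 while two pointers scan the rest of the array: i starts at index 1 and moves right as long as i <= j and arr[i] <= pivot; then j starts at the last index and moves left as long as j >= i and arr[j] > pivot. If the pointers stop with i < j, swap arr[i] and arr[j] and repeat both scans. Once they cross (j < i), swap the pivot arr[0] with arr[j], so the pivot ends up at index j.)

Hoare-style two-pointer partition with pivot = 17:

Initial array: [17, 4, 5, 2, 19, 9, 2]

Pointers start at i = 1, j = 6.
i stops at index 4 (arr[4]=19 > 17), j stops at index 6 (arr[6]=2 <= 17): swap arr[4] and arr[6], array becomes [17, 4, 5, 2, 2, 9, 19]
i ends at 6, j ends at 5: the pointers have crossed (j < i), so scanning stops.

Swap pivot arr[0] with arr[5] to place pivot at position 5: [9, 4, 5, 2, 2, 17, 19]
Pivot position: 5

After partitioning with pivot 17, the array becomes [9, 4, 5, 2, 2, 17, 19]. The pivot is placed at index 5. All elements to the left of the pivot are <= 17, and all elements to the right are > 17.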